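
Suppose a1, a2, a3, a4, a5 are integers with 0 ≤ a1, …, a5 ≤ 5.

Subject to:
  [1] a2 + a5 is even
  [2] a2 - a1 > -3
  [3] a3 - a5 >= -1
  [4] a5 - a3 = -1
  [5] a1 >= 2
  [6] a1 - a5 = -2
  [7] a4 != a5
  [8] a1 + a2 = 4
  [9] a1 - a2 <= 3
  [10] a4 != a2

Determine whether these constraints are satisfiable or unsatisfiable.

Satisfiable

Try a1 = 2, a2 = 2, a3 = 5, a4 = 0, a5 = 4.
Check constraint 2: a2 - a1 = 0; constraint 3: a3 - a5 = 1. The remaining constraints are straightforward to verify.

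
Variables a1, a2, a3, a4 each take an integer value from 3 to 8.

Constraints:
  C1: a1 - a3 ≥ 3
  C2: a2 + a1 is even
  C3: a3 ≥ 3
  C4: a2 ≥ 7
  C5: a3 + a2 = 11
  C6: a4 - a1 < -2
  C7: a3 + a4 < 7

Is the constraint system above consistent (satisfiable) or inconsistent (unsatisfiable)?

Try a1 = 8, a2 = 8, a3 = 3, a4 = 3.
Check constraint 1: a1 - a3 = 5; constraint 5: a3 + a2 = 11. The remaining constraints are straightforward to verify.

Satisfiable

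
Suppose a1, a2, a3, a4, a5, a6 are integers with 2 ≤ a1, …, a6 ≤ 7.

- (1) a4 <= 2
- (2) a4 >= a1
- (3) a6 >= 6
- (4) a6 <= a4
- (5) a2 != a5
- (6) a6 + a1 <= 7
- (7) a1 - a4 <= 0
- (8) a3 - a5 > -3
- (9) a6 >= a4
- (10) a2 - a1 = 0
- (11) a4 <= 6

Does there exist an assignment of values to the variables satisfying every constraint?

Unsatisfiable

From constraint 3: a6 ≥ 6. From constraints 1 and 4: a6 ≤ a4 and a4 ≤ 2, so a6 ≤ 2. But 2 < 6, so no value of a6 works.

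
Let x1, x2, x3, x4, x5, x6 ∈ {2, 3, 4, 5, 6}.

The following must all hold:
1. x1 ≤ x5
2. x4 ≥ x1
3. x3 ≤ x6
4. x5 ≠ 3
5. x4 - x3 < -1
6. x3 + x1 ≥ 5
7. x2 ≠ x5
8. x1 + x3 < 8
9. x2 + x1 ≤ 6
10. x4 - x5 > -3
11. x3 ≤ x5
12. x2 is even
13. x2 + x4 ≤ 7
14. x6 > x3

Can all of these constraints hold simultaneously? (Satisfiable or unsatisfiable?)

Setting (x1, x2, x3, x4, x5, x6) = (2, 2, 4, 2, 4, 6) satisfies everything: constraint 5: x4 - x3 = -2; constraint 6: x3 + x1 = 6, and the others follow.

Satisfiable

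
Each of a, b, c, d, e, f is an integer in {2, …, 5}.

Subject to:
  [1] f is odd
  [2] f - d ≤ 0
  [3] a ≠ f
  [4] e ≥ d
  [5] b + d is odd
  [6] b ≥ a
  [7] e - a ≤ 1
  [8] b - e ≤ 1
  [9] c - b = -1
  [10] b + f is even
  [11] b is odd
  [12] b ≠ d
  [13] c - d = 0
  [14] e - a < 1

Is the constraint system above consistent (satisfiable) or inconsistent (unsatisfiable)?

Satisfiable

Try a = 5, b = 5, c = 4, d = 4, e = 5, f = 3.
Check constraint 2: f - d = -1; constraint 7: e - a = 0; constraint 8: b - e = 0. The remaining constraints are straightforward to verify.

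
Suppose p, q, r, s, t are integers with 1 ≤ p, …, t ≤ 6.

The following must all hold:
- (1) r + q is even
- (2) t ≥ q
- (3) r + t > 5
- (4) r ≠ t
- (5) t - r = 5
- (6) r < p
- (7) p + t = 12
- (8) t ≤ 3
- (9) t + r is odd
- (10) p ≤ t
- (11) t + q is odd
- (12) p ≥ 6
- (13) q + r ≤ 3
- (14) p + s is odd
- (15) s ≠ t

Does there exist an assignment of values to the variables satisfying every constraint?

From constraint 12: p ≥ 6. From constraints 8 and 10: p ≤ t and t ≤ 3, so p ≤ 3. But 3 < 6, so no value of p works.

Unsatisfiable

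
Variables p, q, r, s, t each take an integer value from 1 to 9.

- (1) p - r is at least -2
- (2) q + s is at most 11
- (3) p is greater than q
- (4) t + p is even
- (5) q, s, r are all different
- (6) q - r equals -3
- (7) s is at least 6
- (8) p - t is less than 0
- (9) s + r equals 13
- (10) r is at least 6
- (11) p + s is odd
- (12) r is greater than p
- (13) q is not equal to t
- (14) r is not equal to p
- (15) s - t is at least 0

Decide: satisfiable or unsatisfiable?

Satisfiable

Try p = 4, q = 3, r = 6, s = 7, t = 6.
Check constraint 1: p - r = -2; constraint 2: q + s = 10; constraint 6: q - r = -3. The remaining constraints are straightforward to verify.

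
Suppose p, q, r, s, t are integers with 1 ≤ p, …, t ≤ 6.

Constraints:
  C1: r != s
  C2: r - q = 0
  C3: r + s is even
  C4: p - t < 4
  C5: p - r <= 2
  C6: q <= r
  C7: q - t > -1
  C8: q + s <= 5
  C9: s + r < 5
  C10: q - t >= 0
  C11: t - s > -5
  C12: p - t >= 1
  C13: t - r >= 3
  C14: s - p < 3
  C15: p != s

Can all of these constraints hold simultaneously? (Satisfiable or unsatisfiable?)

Unsatisfiable

Constraints 5, 12, and 13 give p − t ≥ 1, t − r ≥ 3, r − p ≥ -2.
Adding all 3 inequalities: the left sides telescope to 0, and the right sides sum to 1 + 3 + (-2) = 2. So 0 ≥ 2, which is false.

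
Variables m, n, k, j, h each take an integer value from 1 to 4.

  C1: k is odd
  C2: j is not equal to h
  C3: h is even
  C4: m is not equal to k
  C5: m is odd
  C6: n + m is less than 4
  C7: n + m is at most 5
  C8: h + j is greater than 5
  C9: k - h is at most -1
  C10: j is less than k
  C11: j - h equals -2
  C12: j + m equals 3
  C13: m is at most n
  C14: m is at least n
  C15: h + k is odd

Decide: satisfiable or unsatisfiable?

Satisfiable

Try m = 1, n = 1, k = 3, j = 2, h = 4.
Check constraint 6: n + m = 2; constraint 7: n + m = 2; constraint 8: h + j = 6. The remaining constraints are straightforward to verify.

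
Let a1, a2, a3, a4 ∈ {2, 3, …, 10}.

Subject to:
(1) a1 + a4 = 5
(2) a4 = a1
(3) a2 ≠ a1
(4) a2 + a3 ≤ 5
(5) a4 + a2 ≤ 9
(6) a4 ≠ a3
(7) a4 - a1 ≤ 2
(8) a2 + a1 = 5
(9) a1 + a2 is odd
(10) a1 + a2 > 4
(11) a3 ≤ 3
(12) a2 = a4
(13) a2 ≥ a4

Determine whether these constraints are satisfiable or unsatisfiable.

Unsatisfiable

From constraints 2 and 12, a2 = a4 = a1, so a2 = a1. But constraint 3 says a2 ≠ a1. Contradiction.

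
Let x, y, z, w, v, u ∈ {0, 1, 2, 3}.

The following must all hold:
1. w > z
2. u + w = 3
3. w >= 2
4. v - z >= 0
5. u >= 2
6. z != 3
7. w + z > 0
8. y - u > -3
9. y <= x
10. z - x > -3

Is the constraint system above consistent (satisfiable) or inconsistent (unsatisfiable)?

From constraint 5: u ≥ 2. From constraint 3: w ≥ 2. Hence u + w ≥ 4. But constraint 2 requires u + w = 3, and 3 < 4. Contradiction.

Unsatisfiable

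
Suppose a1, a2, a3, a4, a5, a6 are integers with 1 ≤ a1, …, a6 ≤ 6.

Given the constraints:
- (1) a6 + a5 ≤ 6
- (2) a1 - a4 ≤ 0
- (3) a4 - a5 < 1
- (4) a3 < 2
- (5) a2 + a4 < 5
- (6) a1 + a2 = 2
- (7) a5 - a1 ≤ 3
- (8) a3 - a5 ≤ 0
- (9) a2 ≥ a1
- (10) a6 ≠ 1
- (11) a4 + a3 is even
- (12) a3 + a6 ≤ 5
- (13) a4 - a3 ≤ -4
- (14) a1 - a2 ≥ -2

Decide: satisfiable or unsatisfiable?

Unsatisfiable

Constraints 2, 7, 8, and 13 give a1 − a5 ≥ -3, a5 − a3 ≥ 0, a3 − a4 ≥ 4, a4 − a1 ≥ 0.
Adding all 4 inequalities: the left sides telescope to 0, and the right sides sum to (-3) + 0 + 4 + 0 = 1. So 0 ≥ 1, which is false.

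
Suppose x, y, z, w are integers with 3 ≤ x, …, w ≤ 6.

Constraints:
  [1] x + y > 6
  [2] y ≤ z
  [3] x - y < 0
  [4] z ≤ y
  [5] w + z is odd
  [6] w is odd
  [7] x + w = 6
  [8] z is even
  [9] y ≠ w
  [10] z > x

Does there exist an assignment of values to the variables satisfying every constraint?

Try x = 3, y = 6, z = 6, w = 3.
Check constraint 1: x + y = 9; constraint 3: x - y = -3. The remaining constraints are straightforward to verify.

Satisfiable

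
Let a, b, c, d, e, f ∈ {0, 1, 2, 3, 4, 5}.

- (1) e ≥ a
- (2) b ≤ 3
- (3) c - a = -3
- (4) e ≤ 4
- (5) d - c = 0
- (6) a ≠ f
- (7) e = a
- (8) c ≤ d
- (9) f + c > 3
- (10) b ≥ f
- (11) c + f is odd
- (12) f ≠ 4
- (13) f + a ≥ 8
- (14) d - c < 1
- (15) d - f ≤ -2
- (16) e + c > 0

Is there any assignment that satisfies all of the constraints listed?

Unsatisfiable

From constraints 2 and 10: f ≤ b ≤ 3. From constraints 1 and 4: a ≤ e ≤ 4. Hence f + a ≤ 7. But constraint 13 requires f + a ≥ 8, and 8 > 7. Contradiction.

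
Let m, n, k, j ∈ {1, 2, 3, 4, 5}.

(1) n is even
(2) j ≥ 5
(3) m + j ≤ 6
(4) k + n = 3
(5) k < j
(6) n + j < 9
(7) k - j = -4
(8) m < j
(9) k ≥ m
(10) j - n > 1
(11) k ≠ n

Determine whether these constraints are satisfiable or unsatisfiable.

Satisfiable

One satisfying assignment is m = 1, n = 2, k = 1, j = 5.
For the less obvious constraints — constraint 3: m + j = 6; constraint 4: k + n = 3 — and the others hold by inspection.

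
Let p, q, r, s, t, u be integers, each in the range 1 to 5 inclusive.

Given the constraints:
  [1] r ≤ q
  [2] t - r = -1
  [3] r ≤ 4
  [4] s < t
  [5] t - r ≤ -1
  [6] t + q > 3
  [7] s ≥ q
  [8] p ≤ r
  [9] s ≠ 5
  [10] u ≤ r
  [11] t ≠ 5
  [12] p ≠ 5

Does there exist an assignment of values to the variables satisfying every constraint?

Unsatisfiable

Constraints 1, 4, 5, and 7 give s < t, t < r, r ≤ q, q ≤ s. Chaining: s < t < r ≤ q ≤ s, which forces s < s — impossible.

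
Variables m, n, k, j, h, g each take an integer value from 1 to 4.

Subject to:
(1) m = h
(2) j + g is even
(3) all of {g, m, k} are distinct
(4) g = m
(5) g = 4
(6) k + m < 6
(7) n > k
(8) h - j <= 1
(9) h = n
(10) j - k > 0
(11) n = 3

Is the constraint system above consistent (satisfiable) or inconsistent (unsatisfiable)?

Unsatisfiable

Constraint 5 fixes g = 4 and constraint 11 fixes n = 3. Constraints 1, 4, and 9 give g = m = h = n, so g = n. But 4 ≠ 3 — contradiction.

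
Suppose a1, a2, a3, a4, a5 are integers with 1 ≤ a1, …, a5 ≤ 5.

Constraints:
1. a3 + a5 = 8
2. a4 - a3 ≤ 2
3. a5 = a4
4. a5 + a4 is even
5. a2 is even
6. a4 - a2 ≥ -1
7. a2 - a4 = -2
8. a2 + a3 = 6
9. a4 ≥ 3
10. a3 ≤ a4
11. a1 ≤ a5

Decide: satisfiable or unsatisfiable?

Satisfiable

Setting (a1, a2, a3, a4, a5) = (3, 2, 4, 4, 4) satisfies everything: constraint 1: a3 + a5 = 8; constraint 2: a4 - a3 = 0; constraint 6: a4 - a2 = 2, and the others follow.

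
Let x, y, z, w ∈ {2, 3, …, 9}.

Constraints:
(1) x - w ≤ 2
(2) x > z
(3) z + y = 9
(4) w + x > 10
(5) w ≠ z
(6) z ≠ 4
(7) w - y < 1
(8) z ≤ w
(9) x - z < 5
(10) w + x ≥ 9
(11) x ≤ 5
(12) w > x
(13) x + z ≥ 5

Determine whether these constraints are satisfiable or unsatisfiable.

One satisfying assignment is x = 5, y = 7, z = 2, w = 6.
For the less obvious constraints — constraint 1: x - w = -1; constraint 3: z + y = 9 — and the others hold by inspection.

Satisfiable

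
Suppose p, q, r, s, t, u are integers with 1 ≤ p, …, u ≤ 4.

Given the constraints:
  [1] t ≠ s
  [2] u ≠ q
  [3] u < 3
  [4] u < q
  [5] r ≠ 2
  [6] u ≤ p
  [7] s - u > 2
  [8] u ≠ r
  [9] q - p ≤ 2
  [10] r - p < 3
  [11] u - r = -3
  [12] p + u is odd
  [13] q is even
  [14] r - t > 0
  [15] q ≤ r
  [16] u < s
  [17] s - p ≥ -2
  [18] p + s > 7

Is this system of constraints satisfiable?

Satisfiable

Setting (p, q, r, s, t, u) = (4, 4, 4, 4, 1, 1) satisfies everything: constraint 7: s - u = 3; constraint 9: q - p = 0, and the others follow.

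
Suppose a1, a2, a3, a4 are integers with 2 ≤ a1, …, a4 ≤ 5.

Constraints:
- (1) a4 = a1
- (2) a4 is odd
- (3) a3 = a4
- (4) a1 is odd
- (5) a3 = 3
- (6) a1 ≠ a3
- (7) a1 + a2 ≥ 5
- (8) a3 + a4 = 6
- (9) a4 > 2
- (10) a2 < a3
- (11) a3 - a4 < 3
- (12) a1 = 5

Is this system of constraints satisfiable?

Unsatisfiable

Constraint 5 fixes a3 = 3 and constraint 12 fixes a1 = 5. Constraints 1 and 3 give a3 = a4 = a1, so a3 = a1. But 3 ≠ 5 — contradiction.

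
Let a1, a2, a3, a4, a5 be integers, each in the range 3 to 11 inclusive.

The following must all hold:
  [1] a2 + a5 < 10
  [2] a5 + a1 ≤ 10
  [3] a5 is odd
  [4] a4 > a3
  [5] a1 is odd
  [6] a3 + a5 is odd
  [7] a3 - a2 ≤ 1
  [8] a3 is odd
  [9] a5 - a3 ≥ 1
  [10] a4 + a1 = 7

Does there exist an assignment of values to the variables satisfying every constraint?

Unsatisfiable

Constraint 8 makes a3 odd and constraint 3 makes a5 odd, so a3 + a5 must be even. Constraint 6 says a3 + a5 is odd — contradiction.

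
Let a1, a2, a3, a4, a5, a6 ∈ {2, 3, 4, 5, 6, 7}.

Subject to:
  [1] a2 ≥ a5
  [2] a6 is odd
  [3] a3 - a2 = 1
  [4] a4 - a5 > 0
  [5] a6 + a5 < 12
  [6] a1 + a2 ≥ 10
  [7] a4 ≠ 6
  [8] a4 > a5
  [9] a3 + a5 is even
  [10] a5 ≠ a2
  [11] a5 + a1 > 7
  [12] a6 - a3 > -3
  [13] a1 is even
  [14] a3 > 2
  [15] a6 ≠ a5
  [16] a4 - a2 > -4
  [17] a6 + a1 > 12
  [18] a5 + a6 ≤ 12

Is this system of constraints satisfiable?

Satisfiable

Try a1 = 6, a2 = 6, a3 = 7, a4 = 5, a5 = 3, a6 = 7.
Check constraint 3: a3 - a2 = 1; constraint 4: a4 - a5 = 2; constraint 5: a6 + a5 = 10. The remaining constraints are straightforward to verify.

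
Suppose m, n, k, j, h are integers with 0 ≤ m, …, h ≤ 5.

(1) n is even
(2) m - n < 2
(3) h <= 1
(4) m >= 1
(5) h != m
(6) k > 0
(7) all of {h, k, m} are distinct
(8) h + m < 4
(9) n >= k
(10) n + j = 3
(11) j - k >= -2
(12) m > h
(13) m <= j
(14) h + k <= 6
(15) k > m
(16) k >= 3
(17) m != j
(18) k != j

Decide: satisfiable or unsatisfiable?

Unsatisfiable

From constraints 9 and 16: n ≥ k ≥ 3. From constraints 4 and 13: j ≥ m ≥ 1. Hence n + j ≥ 4. But constraint 10 requires n + j = 3, and 3 < 4. Contradiction.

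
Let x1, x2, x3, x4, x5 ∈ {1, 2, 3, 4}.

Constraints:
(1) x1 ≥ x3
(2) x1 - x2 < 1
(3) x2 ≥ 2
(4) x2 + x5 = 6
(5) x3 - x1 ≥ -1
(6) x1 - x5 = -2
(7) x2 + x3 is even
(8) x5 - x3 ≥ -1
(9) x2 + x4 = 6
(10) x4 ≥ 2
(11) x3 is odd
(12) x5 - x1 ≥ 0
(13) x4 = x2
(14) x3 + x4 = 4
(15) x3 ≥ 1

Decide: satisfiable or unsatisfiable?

Satisfiable

One satisfying assignment is x1 = 1, x2 = 3, x3 = 1, x4 = 3, x5 = 3.
For the less obvious constraints — constraint 2: x1 - x2 = -2; constraint 4: x2 + x5 = 6 — and the others hold by inspection.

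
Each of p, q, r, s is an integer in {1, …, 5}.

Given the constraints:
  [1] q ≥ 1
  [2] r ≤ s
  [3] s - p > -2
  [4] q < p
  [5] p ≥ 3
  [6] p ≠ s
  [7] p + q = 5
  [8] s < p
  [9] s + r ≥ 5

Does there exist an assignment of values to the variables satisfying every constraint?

Setting (p, q, r, s) = (4, 1, 3, 3) satisfies everything: constraint 3: s - p = -1; constraint 7: p + q = 5; constraint 9: s + r = 6, and the others follow.

Satisfiable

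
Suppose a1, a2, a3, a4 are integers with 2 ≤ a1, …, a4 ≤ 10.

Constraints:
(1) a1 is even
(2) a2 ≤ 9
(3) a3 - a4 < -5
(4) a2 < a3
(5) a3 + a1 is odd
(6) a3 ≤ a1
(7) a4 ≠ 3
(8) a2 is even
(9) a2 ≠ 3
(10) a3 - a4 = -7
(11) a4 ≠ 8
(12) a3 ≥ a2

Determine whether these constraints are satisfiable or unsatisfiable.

Satisfiable

Setting (a1, a2, a3, a4) = (10, 2, 3, 10) satisfies everything: constraint 3: a3 - a4 = -7; constraint 10: a3 - a4 = -7, and the others follow.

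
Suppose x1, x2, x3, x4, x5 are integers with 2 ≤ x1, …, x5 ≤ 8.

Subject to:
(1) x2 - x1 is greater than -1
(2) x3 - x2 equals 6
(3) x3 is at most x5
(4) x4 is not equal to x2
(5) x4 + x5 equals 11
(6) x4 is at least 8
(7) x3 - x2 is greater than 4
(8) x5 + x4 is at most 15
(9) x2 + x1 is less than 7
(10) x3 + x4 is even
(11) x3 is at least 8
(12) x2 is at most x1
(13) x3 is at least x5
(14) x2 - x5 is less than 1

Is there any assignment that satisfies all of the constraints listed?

From constraints 3 and 11: x5 ≥ x3 ≥ 8. From constraint 6: x4 ≥ 8. Hence x5 + x4 ≥ 16. But constraint 8 requires x5 + x4 ≤ 15, and 15 < 16. Contradiction.

Unsatisfiable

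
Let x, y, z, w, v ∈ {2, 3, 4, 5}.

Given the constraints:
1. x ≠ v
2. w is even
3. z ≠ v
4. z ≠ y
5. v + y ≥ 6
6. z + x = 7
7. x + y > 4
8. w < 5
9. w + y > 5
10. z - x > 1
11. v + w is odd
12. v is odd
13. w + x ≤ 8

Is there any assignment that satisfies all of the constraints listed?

Satisfiable

One satisfying assignment is x = 2, y = 4, z = 5, w = 4, v = 3.
For the less obvious constraints — constraint 5: v + y = 7; constraint 6: z + x = 7 — and the others hold by inspection.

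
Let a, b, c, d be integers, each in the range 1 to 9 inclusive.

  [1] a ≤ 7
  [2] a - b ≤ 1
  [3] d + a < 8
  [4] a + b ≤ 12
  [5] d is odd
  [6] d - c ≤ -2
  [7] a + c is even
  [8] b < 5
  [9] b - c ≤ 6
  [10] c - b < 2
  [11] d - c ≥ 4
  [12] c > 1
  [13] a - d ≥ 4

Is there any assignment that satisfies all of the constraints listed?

Constraints 2, 9, 11, and 13 give c − b ≥ -6, b − a ≥ -1, a − d ≥ 4, d − c ≥ 4.
Adding all 4 inequalities: the left sides telescope to 0, and the right sides sum to (-6) + (-1) + 4 + 4 = 1. So 0 ≥ 1, which is false.

Unsatisfiable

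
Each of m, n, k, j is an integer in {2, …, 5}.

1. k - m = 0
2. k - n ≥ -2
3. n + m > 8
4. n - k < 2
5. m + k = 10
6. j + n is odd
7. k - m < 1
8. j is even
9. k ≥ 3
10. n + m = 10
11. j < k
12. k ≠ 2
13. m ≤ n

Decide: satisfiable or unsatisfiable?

Setting (m, n, k, j) = (5, 5, 5, 2) satisfies everything: constraint 1: k - m = 0; constraint 2: k - n = 0, and the others follow.

Satisfiable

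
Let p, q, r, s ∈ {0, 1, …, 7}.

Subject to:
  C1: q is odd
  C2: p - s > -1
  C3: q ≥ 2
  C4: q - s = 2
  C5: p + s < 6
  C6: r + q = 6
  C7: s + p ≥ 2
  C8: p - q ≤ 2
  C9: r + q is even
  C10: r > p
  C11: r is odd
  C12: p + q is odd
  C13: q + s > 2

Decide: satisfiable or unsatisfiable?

Take p = 2, q = 3, r = 3, s = 1. Then constraint 2: p - s = 1; constraint 4: q - s = 2, and every other listed constraint is also met.

Satisfiable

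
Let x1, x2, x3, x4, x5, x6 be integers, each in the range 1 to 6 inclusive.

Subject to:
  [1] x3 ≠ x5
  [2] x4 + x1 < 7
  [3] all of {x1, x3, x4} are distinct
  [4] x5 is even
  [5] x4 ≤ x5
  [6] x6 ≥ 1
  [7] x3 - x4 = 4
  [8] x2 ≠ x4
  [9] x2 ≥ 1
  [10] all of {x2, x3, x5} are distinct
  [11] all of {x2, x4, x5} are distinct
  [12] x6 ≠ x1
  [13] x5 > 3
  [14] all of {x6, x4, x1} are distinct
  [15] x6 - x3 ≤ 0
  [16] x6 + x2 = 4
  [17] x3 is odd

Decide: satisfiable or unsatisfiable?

One satisfying assignment is x1 = 4, x2 = 2, x3 = 5, x4 = 1, x5 = 4, x6 = 2.
For the less obvious constraints — constraint 2: x4 + x1 = 5; constraint 7: x3 - x4 = 4 — and the others hold by inspection.

Satisfiable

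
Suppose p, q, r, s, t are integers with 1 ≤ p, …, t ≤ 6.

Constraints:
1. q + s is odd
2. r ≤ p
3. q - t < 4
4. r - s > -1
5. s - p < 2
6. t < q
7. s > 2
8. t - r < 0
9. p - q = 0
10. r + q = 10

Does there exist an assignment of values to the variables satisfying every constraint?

Satisfiable

Setting (p, q, r, s, t) = (5, 5, 5, 4, 4) satisfies everything: constraint 3: q - t = 1; constraint 4: r - s = 1, and the others follow.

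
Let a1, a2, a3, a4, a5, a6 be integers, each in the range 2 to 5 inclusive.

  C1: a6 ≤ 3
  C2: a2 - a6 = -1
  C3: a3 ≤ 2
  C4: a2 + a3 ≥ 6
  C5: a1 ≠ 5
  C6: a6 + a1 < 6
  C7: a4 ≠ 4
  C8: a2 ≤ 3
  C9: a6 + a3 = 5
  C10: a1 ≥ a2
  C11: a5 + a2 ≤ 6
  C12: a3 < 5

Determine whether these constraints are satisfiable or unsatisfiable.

From constraint 8: a2 ≤ 3. From constraint 3: a3 ≤ 2. Hence a2 + a3 ≤ 5. But constraint 4 requires a2 + a3 ≥ 6, and 6 > 5. Contradiction.

Unsatisfiable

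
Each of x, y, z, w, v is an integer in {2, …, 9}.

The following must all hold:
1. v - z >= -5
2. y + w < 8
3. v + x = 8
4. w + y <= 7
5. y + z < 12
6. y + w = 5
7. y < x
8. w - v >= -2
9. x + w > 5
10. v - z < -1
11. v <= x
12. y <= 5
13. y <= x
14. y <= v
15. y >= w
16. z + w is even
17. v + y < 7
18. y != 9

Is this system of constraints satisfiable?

Satisfiable

Setting (x, y, z, w, v) = (5, 3, 6, 2, 3) satisfies everything: constraint 1: v - z = -3; constraint 2: y + w = 5, and the others follow.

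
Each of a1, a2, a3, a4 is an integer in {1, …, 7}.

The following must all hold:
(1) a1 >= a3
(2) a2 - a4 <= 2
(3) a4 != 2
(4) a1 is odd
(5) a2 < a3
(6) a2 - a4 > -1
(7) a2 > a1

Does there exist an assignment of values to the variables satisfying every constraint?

Unsatisfiable

Constraints 1, 5, and 7 give a2 < a3, a3 ≤ a1, a1 < a2. Chaining: a2 < a3 ≤ a1 < a2, which forces a2 < a2 — impossible.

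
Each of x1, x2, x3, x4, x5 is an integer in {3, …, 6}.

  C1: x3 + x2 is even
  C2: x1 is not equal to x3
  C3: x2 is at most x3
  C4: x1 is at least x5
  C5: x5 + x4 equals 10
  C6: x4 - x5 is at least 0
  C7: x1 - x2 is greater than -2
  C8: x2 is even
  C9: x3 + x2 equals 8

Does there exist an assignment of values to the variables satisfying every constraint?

Try x1 = 5, x2 = 4, x3 = 4, x4 = 5, x5 = 5.
Check constraint 5: x5 + x4 = 10; constraint 6: x4 - x5 = 0. The remaining constraints are straightforward to verify.

Satisfiable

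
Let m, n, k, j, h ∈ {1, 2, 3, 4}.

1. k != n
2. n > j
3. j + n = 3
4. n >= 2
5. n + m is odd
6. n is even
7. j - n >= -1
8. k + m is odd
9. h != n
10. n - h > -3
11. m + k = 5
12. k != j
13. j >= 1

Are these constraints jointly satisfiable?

Satisfiable

Take m = 1, n = 2, k = 4, j = 1, h = 4. Then constraint 3: j + n = 3; constraint 7: j - n = -1; constraint 10: n - h = -2, and every other listed constraint is also met.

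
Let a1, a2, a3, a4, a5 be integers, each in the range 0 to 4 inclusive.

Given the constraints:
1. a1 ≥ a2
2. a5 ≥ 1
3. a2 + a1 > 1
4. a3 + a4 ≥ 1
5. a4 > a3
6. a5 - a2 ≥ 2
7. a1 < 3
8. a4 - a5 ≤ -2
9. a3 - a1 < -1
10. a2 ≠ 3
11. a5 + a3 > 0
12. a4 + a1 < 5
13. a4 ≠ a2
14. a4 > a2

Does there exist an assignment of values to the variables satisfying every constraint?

Try a1 = 2, a2 = 0, a3 = 0, a4 = 1, a5 = 3.
Check constraint 3: a2 + a1 = 2; constraint 4: a3 + a4 = 1; constraint 6: a5 - a2 = 3. The remaining constraints are straightforward to verify.

Satisfiable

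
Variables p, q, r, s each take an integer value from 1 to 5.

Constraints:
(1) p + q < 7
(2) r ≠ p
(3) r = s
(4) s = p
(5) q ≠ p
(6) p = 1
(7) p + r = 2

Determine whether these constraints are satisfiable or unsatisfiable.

From constraints 3 and 4, r = s = p, so r = p. But constraint 2 says r ≠ p. Contradiction.

Unsatisfiable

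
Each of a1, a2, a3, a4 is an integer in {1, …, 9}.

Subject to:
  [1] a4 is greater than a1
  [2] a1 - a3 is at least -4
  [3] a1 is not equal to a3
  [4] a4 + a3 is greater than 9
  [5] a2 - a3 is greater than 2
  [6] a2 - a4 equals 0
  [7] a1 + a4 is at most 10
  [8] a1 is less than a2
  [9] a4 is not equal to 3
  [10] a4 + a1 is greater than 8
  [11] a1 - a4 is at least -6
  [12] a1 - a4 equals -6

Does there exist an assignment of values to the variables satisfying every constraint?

Satisfiable

Setting (a1, a2, a3, a4) = (2, 8, 3, 8) satisfies everything: constraint 2: a1 - a3 = -1; constraint 4: a4 + a3 = 11, and the others follow.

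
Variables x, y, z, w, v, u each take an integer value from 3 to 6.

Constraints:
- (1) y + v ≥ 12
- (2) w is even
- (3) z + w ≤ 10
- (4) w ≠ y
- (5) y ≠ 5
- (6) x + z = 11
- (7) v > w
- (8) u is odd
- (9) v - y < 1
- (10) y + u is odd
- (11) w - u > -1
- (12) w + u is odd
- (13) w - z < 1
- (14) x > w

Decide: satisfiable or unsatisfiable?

Setting (x, y, z, w, v, u) = (6, 6, 5, 4, 6, 3) satisfies everything: constraint 1: y + v = 12; constraint 3: z + w = 9, and the others follow.

Satisfiable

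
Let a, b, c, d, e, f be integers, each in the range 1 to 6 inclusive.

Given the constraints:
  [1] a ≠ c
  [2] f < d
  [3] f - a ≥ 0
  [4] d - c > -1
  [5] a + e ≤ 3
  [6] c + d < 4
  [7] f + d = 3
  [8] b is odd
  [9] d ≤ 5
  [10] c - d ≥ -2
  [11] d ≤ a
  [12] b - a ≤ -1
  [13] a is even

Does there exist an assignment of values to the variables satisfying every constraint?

Constraints 2, 3, and 11 give d ≤ a, a ≤ f, f < d. Chaining: d ≤ a ≤ f < d, which forces d < d — impossible.

Unsatisfiable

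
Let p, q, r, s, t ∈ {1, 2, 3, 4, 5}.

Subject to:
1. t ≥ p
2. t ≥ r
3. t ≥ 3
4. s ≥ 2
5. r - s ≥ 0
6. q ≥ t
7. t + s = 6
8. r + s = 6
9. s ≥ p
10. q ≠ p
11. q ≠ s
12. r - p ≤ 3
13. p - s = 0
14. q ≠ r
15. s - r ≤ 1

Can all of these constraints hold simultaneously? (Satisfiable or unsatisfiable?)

Satisfiable

Try p = 3, q = 5, r = 3, s = 3, t = 3.
Check constraint 5: r - s = 0; constraint 7: t + s = 6; constraint 8: r + s = 6. The remaining constraints are straightforward to verify.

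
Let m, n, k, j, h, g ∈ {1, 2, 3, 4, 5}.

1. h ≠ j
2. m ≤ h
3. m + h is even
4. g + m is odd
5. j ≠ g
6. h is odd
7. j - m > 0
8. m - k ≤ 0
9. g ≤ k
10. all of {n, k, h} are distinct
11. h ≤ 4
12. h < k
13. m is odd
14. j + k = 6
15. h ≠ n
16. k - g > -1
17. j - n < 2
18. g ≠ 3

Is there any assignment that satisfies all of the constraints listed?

Setting (m, n, k, j, h, g) = (1, 4, 3, 3, 1, 2) satisfies everything: constraint 7: j - m = 2; constraint 8: m - k = -2; constraint 14: j + k = 6, and the others follow.

Satisfiable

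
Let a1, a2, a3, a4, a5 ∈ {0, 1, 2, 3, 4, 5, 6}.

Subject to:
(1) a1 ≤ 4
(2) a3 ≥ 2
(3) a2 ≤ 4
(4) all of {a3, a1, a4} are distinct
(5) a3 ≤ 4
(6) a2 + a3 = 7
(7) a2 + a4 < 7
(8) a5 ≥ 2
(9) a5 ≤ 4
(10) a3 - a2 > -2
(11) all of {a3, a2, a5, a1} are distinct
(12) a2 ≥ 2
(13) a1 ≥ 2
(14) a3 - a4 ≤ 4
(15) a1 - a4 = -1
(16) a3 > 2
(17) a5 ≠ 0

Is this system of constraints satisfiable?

Unsatisfiable

Constraints 1, 2, 3, 5, 8, 9, 12, and 13 confine each of a3, a2, a5, a1 to the 3 values {2, …, 4}.
Constraint 11 requires all 4 of them to be distinct, but only 3 values are available — impossible by the pigeonhole principle.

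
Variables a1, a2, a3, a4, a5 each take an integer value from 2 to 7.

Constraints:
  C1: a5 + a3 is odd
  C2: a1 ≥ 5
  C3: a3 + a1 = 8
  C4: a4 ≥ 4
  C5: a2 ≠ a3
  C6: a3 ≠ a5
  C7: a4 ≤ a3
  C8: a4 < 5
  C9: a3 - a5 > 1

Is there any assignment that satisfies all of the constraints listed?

Unsatisfiable

From constraints 4 and 7: a3 ≥ a4 ≥ 4. From constraint 2: a1 ≥ 5. Hence a3 + a1 ≥ 9. But constraint 3 requires a3 + a1 = 8, and 8 < 9. Contradiction.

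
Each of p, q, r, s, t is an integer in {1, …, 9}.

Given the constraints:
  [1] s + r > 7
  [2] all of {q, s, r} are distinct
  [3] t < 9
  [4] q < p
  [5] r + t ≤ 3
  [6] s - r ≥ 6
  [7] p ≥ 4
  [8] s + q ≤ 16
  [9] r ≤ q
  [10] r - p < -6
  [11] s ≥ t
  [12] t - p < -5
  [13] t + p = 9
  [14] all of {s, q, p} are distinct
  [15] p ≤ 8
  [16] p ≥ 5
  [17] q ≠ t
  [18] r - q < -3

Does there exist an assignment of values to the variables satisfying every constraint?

Satisfiable

Take p = 8, q = 5, r = 1, s = 9, t = 1. Then constraint 1: s + r = 10; constraint 5: r + t = 2; constraint 6: s - r = 8, and every other listed constraint is also met.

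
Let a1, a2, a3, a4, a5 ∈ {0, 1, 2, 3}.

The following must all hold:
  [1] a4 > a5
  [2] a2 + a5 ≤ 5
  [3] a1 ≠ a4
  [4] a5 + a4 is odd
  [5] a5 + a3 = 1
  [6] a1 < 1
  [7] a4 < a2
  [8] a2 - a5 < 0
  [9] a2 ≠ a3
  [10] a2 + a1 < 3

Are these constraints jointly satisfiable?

Constraints 1, 7, and 8 give a5 < a4, a4 < a2, a2 < a5. Chaining: a5 < a4 < a2 < a5, which forces a5 < a5 — impossible.

Unsatisfiable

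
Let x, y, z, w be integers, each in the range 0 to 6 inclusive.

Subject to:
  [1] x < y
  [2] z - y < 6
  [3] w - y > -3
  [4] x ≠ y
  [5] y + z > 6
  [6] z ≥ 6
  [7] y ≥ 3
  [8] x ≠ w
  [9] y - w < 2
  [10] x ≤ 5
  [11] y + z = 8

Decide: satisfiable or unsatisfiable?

Unsatisfiable

From constraint 7: y ≥ 3. From constraint 6: z ≥ 6. Hence y + z ≥ 9. But constraint 11 requires y + z = 8, and 8 < 9. Contradiction.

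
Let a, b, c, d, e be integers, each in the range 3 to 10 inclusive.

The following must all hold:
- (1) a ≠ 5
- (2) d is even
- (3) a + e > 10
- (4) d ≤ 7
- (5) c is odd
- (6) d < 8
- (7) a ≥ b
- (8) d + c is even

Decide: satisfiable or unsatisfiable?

Unsatisfiable

Constraint 2 makes d even and constraint 5 makes c odd, so d + c must be odd. Constraint 8 says d + c is even — contradiction.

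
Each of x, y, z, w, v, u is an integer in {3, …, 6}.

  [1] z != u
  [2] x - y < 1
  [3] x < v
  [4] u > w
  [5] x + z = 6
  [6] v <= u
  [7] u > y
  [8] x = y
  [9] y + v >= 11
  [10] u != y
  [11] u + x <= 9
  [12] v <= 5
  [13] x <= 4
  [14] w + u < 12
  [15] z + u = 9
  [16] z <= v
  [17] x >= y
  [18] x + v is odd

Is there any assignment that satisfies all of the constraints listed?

From constraints 13 and 17: y ≤ x ≤ 4. From constraint 12: v ≤ 5. Hence y + v ≤ 9. But constraint 9 requires y + v ≥ 11, and 11 > 9. Contradiction.

Unsatisfiable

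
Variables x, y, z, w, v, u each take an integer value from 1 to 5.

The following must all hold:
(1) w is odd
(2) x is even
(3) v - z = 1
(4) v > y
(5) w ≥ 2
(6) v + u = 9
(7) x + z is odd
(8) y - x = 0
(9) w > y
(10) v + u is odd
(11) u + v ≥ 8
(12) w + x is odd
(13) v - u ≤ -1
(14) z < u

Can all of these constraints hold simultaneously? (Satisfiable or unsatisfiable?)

Satisfiable

Take x = 2, y = 2, z = 3, w = 3, v = 4, u = 5. Then constraint 3: v - z = 1; constraint 6: v + u = 9, and every other listed constraint is also met.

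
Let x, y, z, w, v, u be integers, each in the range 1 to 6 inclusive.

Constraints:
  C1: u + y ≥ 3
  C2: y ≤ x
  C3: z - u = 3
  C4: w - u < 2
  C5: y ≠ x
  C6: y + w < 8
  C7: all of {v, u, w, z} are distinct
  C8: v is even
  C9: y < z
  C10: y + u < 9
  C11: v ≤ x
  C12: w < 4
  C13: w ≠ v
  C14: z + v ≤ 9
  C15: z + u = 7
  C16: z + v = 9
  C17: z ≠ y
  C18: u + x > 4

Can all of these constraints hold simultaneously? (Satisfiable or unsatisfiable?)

Take x = 5, y = 4, z = 5, w = 3, v = 4, u = 2. Then constraint 1: u + y = 6; constraint 3: z - u = 3; constraint 4: w - u = 1, and every other listed constraint is also met.

Satisfiable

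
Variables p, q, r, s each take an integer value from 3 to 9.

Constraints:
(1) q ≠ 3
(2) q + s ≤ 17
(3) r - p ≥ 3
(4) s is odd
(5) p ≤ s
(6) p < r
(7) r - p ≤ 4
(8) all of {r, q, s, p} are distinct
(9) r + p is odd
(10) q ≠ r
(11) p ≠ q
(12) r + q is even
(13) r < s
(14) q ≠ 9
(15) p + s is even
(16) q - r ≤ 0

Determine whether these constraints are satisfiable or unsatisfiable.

Take p = 5, q = 6, r = 8, s = 9. Then constraint 2: q + s = 15; constraint 3: r - p = 3; constraint 7: r - p = 3, and every other listed constraint is also met.

Satisfiable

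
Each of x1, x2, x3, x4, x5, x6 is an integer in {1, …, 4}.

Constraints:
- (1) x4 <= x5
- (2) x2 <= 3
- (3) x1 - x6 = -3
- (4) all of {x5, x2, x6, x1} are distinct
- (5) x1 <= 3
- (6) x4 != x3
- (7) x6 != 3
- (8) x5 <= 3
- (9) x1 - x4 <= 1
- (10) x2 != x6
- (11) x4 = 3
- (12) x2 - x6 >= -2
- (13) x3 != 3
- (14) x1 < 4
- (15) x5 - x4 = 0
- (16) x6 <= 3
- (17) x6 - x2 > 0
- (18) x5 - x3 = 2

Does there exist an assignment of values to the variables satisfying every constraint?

Constraints 2, 5, 8, and 16 confine each of x5, x2, x6, x1 to the 3 values {1, …, 3} (the domain already gives each ≥ 1).
Constraint 4 requires all 4 of them to be distinct, but only 3 values are available — impossible by the pigeonhole principle.

Unsatisfiable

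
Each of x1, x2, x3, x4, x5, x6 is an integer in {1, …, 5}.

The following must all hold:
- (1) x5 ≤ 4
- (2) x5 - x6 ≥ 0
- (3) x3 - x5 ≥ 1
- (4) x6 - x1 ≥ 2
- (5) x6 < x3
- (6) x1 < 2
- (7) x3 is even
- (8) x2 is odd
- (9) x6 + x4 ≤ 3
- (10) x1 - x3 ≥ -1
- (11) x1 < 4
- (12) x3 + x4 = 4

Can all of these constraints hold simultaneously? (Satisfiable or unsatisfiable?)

Constraints 2, 3, 4, and 10 give x6 − x1 ≥ 2, x1 − x3 ≥ -1, x3 − x5 ≥ 1, x5 − x6 ≥ 0.
Adding all 4 inequalities: the left sides telescope to 0, and the right sides sum to 2 + (-1) + 1 + 0 = 2. So 0 ≥ 2, which is false.

Unsatisfiable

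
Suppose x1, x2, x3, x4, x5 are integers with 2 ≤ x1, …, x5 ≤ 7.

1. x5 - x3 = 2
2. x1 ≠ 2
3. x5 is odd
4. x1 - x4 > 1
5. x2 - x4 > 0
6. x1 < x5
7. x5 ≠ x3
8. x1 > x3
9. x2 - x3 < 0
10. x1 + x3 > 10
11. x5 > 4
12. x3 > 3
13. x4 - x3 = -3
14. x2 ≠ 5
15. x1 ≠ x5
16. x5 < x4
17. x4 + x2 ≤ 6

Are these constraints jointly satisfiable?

Unsatisfiable

Constraints 5, 6, 8, 9, and 16 give x2 < x3, x3 < x1, x1 < x5, x5 < x4, x4 < x2. Chaining: x2 < x3 < x1 < x5 < x4 < x2, which forces x2 < x2 — impossible.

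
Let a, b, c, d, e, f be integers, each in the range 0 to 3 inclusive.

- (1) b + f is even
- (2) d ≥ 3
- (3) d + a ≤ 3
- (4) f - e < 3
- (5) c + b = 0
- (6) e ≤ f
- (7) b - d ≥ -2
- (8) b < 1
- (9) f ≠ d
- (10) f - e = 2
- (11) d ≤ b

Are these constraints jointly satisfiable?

Unsatisfiable

From constraints 2 and 11: b ≥ d and d ≥ 3, so b ≥ 3. From constraint 8: b ≤ 0. But 0 < 3, so no value of b works.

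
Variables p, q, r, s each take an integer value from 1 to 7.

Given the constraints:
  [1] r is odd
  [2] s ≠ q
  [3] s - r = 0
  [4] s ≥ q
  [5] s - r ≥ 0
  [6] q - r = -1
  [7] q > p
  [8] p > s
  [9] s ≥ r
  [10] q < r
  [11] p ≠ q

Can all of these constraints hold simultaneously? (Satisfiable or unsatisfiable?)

Constraints 5, 7, 8, and 10 give r ≤ s, s < p, p < q, q < r. Chaining: r ≤ s < p < q < r, which forces r < r — impossible.

Unsatisfiable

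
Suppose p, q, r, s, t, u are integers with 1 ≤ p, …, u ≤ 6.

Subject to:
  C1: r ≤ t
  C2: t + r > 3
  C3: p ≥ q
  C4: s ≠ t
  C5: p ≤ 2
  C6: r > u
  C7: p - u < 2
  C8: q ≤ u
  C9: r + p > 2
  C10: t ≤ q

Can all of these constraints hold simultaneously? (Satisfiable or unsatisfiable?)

Constraints 1, 6, 8, and 10 give u < r, r ≤ t, t ≤ q, q ≤ u. Chaining: u < r ≤ t ≤ q ≤ u, which forces u < u — impossible.

Unsatisfiable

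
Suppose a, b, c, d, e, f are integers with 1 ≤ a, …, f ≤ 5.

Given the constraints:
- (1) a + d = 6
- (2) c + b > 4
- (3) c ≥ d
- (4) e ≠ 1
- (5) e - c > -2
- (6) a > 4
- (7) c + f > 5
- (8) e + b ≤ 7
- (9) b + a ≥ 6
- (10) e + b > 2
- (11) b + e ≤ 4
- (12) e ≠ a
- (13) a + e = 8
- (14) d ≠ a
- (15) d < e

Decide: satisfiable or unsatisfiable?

Satisfiable

One satisfying assignment is a = 5, b = 1, c = 4, d = 1, e = 3, f = 3.
For the less obvious constraints — constraint 1: a + d = 6; constraint 2: c + b = 5 — and the others hold by inspection.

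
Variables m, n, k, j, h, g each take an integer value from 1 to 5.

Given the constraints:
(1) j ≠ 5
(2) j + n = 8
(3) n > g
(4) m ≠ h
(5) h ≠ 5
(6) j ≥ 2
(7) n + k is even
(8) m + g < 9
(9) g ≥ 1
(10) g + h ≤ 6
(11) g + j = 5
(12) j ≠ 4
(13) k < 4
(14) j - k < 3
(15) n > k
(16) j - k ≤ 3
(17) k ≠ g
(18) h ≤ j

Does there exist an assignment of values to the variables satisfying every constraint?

Take m = 5, n = 5, k = 1, j = 3, h = 2, g = 2. Then constraint 2: j + n = 8; constraint 8: m + g = 7, and every other listed constraint is also met.

Satisfiable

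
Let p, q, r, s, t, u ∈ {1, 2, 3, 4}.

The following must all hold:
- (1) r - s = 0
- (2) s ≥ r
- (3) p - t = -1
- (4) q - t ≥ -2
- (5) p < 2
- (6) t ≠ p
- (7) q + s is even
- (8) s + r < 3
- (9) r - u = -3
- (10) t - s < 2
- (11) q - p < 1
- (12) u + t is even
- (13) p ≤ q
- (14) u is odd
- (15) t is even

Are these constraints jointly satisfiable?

Unsatisfiable

Constraint 14 makes u odd and constraint 15 makes t even, so u + t must be odd. Constraint 12 says u + t is even — contradiction.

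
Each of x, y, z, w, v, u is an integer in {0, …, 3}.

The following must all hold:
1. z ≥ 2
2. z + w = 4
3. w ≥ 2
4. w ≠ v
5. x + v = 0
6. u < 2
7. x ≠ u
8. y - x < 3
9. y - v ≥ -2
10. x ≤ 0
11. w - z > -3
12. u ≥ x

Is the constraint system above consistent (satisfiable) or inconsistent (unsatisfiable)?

Satisfiable

Take x = 0, y = 1, z = 2, w = 2, v = 0, u = 1. Then constraint 2: z + w = 4; constraint 5: x + v = 0; constraint 8: y - x = 1, and every other listed constraint is also met.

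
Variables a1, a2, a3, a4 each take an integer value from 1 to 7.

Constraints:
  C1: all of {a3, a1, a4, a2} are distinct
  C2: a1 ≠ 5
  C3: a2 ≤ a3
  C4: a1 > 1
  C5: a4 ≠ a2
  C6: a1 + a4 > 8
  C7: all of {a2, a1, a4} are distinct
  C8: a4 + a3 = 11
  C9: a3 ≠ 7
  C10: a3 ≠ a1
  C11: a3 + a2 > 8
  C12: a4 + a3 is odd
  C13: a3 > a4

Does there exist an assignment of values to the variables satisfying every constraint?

The assignment a1 = 4, a2 = 3, a3 = 6, a4 = 5 works:
  constraint 6 holds since a1 + a4 = 9.
  constraint 8 holds since a4 + a3 = 11.
  constraint 11 holds since a3 + a2 = 9.
The rest check out directly.

Satisfiable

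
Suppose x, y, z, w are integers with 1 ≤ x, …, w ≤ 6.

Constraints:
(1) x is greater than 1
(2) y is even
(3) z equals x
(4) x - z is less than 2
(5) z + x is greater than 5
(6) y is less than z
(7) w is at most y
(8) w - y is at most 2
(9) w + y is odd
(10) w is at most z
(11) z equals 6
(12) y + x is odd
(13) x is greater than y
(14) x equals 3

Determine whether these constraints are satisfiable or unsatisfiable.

Constraint 11 fixes z = 6 and constraint 14 fixes x = 3, but constraint 3 requires z = x. Since 6 ≠ 3, contradiction.

Unsatisfiable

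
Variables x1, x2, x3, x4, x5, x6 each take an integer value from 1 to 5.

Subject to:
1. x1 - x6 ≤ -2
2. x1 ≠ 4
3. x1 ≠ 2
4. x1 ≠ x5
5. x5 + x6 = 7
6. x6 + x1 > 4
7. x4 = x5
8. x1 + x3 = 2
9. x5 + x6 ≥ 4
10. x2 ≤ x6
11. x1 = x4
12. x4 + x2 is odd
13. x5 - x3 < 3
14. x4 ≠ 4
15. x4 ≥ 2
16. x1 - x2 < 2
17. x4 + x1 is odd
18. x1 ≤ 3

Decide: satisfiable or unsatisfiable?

Unsatisfiable

From constraints 7 and 11, x1 = x4 = x5, so x1 = x5. But constraint 4 says x1 ≠ x5. Contradiction.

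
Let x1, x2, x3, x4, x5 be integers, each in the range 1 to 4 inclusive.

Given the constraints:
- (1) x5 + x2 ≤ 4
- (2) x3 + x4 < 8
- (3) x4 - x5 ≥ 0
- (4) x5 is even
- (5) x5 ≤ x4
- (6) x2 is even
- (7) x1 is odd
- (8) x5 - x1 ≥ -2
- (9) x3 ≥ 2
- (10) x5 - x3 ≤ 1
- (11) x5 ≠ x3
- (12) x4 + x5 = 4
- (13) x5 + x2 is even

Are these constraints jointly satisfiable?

Satisfiable

Try x1 = 3, x2 = 2, x3 = 3, x4 = 2, x5 = 2.
Check constraint 1: x5 + x2 = 4; constraint 2: x3 + x4 = 5. The remaining constraints are straightforward to verify.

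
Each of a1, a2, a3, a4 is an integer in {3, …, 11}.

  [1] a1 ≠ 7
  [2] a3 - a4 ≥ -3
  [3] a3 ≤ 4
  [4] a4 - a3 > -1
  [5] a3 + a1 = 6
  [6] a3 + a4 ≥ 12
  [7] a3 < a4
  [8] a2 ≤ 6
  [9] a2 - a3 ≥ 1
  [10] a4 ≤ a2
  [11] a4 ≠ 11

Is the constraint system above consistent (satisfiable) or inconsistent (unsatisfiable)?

Unsatisfiable

From constraint 3: a3 ≤ 4. From constraints 8 and 10: a4 ≤ a2 ≤ 6. Hence a3 + a4 ≤ 10. But constraint 6 requires a3 + a4 ≥ 12, and 12 > 10. Contradiction.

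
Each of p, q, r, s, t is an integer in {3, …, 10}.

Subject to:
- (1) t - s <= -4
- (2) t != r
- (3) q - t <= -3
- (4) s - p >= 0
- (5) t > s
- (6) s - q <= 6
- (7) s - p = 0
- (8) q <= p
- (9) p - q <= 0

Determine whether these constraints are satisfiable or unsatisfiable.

Unsatisfiable

Constraints 1, 3, and 6 give q − s ≥ -6, s − t ≥ 4, t − q ≥ 3.
Adding all 3 inequalities: the left sides telescope to 0, and the right sides sum to (-6) + 4 + 3 = 1. So 0 ≥ 1, which is false.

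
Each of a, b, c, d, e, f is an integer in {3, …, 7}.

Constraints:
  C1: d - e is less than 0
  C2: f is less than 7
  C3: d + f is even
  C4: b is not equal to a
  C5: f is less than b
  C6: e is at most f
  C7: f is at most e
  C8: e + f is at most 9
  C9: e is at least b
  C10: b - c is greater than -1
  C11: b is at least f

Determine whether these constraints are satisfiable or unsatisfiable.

Constraints 5, 6, and 9 give e ≤ f, f < b, b ≤ e. Chaining: e ≤ f < b ≤ e, which forces e < e — impossible.

Unsatisfiable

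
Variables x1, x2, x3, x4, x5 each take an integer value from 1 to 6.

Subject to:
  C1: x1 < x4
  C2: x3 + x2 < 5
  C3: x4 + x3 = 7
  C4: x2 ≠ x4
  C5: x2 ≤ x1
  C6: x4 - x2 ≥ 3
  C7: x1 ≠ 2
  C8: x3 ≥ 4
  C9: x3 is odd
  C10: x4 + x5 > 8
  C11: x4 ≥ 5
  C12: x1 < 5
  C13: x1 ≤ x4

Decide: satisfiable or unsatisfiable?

From constraint 11: x4 ≥ 5. From constraint 8: x3 ≥ 4. Hence x4 + x3 ≥ 9. But constraint 3 requires x4 + x3 = 7, and 7 < 9. Contradiction.

Unsatisfiable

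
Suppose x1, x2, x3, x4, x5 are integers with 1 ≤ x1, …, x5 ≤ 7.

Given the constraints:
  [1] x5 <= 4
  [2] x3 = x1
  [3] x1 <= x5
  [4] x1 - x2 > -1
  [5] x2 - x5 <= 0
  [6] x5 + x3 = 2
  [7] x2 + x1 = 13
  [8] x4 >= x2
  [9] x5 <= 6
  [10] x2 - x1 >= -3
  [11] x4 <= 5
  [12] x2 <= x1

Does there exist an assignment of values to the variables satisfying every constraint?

Unsatisfiable

From constraints 8 and 11: x2 ≤ x4 ≤ 5. From constraints 3 and 9: x1 ≤ x5 ≤ 6. Hence x2 + x1 ≤ 11. But constraint 7 requires x2 + x1 = 13, and 13 > 11. Contradiction.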